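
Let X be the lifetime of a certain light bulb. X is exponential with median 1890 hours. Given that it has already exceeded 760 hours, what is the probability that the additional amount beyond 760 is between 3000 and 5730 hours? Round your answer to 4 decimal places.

For an exponential, median = ln(2)/λ, so λ = ln 2 / 1890 = 0.000366745 per hour.
Memoryless: the residual past 760 is again Exp(λ).
P(3000 < residual < 5730) = e^(−λ·3000) − e^(−λ·5730) = 0.33279 − 0.12228 ≈ 0.2105.

0.2105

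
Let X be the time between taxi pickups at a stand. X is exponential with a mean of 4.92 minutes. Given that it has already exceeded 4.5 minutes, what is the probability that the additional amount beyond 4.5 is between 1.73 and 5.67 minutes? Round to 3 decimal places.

The rate is λ = 1/4.92 = 0.203252 per minute.
Memoryless: the residual past 4.5 is again Exp(λ).
P(1.73 < residual < 5.67) = e^(−λ·1.73) − e^(−λ·5.67) = 0.70354 − 0.31587 ≈ 0.388.

0.388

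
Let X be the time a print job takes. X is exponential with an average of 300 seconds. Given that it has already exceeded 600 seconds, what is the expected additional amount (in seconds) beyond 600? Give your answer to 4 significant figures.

300.0

The rate is λ = 1/300 = 0.00333333 per second.
By memorylessness, the remaining amount past any threshold is again Exp(λ) with mean 1/λ = 300 seconds.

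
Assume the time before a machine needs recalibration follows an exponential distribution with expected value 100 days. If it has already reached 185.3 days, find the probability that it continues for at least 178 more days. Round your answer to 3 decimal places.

0.169

The rate is λ = 1/100 = 0.01 per day.
The exponential is memoryless, so the remaining time is again Exp(λ): the condition X > 185.3 is irrelevant.
P(X > 178) = e^(−1.78) ≈ 0.169.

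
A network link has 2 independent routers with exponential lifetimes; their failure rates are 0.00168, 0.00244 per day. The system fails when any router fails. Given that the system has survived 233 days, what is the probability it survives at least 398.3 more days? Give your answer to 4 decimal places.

0.1938

Time to first failure ~ Exp(Σλ) with Σλ = 0.00412.
By memorylessness, P(T > 233+398.3 | T > 233) = P(T > 398.3) = e^(−0.00412·398.3) ≈ 0.1938.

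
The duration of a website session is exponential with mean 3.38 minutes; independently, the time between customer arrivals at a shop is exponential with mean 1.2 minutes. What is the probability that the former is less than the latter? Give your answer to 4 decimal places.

0.2620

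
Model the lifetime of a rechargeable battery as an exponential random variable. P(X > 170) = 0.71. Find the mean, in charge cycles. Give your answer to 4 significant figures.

e^(−λ·170) = 0.71 ⇒ λ = −ln(0.71)/170 = 0.00201465.
Mean = 1/λ = 496.364 charge cycles.

496.4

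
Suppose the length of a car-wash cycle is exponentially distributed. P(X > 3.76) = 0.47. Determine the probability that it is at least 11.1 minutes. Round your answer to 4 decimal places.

0.1076

e^(−λ·3.76) = 0.47 ⇒ λ = −ln(0.47)/3.76 = 0.200804.
P(X > 11.1) = e^(−0.200804·11.1) = e^(−2.2289) ≈ 0.1076.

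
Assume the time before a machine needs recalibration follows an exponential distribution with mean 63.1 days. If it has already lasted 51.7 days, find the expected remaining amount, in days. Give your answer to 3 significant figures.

The rate is λ = 1/63.1 = 0.0158479 per day.
By memorylessness, the remaining amount past any threshold is again Exp(λ) with mean 1/λ = 63.1 days.

63.1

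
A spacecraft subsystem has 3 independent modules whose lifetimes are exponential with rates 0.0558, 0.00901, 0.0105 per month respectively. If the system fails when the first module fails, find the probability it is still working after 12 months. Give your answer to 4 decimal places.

0.4051

The time to first failure is exponential with rate Σλ = 0.0558 + 0.00901 + 0.0105 = 0.07531.
P(min > 12) = e^(−0.07531·12) = e^(−0.90372) ≈ 0.4051.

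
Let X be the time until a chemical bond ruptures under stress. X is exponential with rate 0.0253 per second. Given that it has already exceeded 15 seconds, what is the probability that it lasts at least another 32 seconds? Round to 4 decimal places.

0.4450

The exponential is memoryless, so the remaining time is again Exp(λ): the condition X > 15 is irrelevant.
P(X > 32) = e^(−0.8096) ≈ 0.4450.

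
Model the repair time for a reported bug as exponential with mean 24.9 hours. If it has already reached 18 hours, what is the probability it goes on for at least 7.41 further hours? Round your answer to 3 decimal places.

The rate is λ = 1/24.9 = 0.0401606 per hour.
P(X > s+t | X > s) = e^(−λ(s+t))/e^(−λs) = e^(−λt), independent of s = 18.
P(X > 7.41) = e^(−0.29759) ≈ 0.743.

0.743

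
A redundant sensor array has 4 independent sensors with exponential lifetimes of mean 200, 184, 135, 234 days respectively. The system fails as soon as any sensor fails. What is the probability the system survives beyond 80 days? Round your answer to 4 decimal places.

The first failure time is exponential with rate Σλ_i = 1/200 + 1/184 + 1/135 + 1/234 = 0.0221157 per day.
P(min > 80) = e^(−0.0221157·80) = e^(−1.7693) ≈ 0.1705.

0.1705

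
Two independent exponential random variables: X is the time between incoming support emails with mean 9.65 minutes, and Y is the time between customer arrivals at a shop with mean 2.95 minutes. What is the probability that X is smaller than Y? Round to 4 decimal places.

0.2341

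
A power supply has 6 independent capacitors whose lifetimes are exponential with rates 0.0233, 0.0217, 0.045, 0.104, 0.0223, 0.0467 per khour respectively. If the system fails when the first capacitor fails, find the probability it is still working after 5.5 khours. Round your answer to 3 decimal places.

0.235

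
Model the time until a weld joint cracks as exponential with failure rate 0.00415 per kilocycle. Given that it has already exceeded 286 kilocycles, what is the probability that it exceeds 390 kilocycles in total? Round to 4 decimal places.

P(X > s+t | X > s) = e^(−λ(s+t))/e^(−λs) = e^(−λt), independent of s = 286.
P(X > 104) = e^(−0.4316) ≈ 0.6495.

0.6495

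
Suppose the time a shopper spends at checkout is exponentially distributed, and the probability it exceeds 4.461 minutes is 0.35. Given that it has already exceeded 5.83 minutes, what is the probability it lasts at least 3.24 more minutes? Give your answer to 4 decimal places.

From e^(−λ·4.461) = 0.35, λ = −ln(0.35)/4.461 = 0.235333.
Memoryless: P(X > 5.83+3.24 | X > 5.83) = P(X > 3.24) = e^(−0.235333·3.24) ≈ 0.4665.

0.4665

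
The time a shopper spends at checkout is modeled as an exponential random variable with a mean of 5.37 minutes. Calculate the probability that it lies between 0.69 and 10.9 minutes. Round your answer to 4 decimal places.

The rate is λ = 1/5.37 = 0.18622 per minute.
P(0.69 < X < 10.9) = e^(−λ·0.69) − e^(−λ·10.9) = 0.87942 − 0.13136 ≈ 0.7481.

0.7481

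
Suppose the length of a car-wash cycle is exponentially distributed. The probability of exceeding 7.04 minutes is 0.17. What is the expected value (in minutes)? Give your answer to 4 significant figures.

3.973

e^(−λ·7.04) = 0.17 ⇒ λ = −ln(0.17)/7.04 = 0.251698.
Mean = 1/λ = 3.97301 minutes.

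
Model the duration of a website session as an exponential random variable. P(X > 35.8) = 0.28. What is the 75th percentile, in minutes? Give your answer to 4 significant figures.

38.99

e^(−λ·35.8) = 0.28 ⇒ λ = −ln(0.28)/35.8 = 0.0355577.
75th percentile: 1 − e^(−λt) = 0.75, t = −ln(0.25)/λ = 38.9872 minutes.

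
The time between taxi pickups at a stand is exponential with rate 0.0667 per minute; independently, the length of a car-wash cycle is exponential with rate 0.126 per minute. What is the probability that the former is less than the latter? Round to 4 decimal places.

λ_1 = 0.0667, λ_2 = 0.126.
For independent exponentials, P(the former < the latter) = λ_1/(λ_1+λ_2) = 0.0667/0.1927 ≈ 0.3461.

0.3461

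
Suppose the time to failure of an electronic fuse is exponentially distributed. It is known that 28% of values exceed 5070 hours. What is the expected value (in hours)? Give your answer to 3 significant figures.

e^(−λ·5070) = 0.28 ⇒ λ = −ln(0.28)/5070 = 0.000251078.
Mean = 1/λ = 3982.83 hours.

3980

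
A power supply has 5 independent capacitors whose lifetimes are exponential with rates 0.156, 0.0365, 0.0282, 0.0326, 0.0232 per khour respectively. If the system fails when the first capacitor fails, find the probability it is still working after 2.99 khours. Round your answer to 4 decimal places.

0.4375

The time to first failure is exponential with rate Σλ = 0.156 + 0.0365 + 0.0282 + 0.0326 + 0.0232 = 0.2765.
P(min > 2.99) = e^(−0.2765·2.99) = e^(−0.82673) ≈ 0.4375.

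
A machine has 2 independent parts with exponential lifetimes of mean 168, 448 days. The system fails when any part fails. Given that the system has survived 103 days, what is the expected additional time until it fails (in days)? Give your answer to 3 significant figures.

122

First-failure rate Σλ = 1/168 + 1/448 = 0.00818452.
By memorylessness the expected residual is 1/Σλ = 122.182 days, regardless of the 103 already elapsed.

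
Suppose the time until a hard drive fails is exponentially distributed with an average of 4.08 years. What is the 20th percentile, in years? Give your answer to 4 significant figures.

0.9104

The rate is λ = 1/4.08 = 0.245098 per year.
Set 1 − e^(−λt) = 0.2, so t = −ln(0.8)/λ = 0.22314/0.245098 ≈ 0.910426 years.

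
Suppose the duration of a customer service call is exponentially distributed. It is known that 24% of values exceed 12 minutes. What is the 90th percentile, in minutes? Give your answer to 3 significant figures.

19.4

e^(−λ·12) = 0.24 ⇒ λ = −ln(0.24)/12 = 0.118926.
90th percentile: 1 − e^(−λt) = 0.9, t = −ln(0.1)/λ = 19.3614 minutes.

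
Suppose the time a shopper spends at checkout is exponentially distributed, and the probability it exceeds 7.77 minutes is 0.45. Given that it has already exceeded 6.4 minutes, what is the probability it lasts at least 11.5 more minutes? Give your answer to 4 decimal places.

0.3067

From e^(−λ·7.77) = 0.45, λ = −ln(0.45)/7.77 = 0.102768.
Memoryless: P(X > 6.4+11.5 | X > 6.4) = P(X > 11.5) = e^(−0.102768·11.5) ≈ 0.3067.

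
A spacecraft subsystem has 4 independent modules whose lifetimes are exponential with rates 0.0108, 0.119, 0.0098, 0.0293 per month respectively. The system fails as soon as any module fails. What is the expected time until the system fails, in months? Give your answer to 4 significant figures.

The time to first failure is exponential with rate Σλ = 0.0108 + 0.119 + 0.0098 + 0.0293 = 0.1689.
E[min] = 1/Σλ = 1/0.1689 = 5.92066 months.

5.921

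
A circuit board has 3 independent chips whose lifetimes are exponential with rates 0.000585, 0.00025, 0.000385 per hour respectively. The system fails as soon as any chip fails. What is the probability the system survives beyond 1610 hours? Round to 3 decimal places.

The time to first failure is exponential with rate Σλ = 0.000585 + 0.00025 + 0.000385 = 0.00122.
P(min > 1610) = e^(−0.00122·1610) = e^(−1.9642) ≈ 0.140.

0.140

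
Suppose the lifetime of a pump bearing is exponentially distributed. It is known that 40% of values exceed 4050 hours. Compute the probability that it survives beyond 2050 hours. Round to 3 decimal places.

0.629

e^(−λ·4050) = 0.40 ⇒ λ = −ln(0.40)/4050 = 0.000226245.
P(X > 2050) = e^(−0.000226245·2050) = e^(−0.4638) ≈ 0.629.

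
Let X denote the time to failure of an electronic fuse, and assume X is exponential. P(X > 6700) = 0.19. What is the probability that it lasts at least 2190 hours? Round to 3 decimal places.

e^(−λ·6700) = 0.19 ⇒ λ = −ln(0.19)/6700 = 0.00024787.
P(X > 2190) = e^(−0.00024787·2190) = e^(−0.54284) ≈ 0.581.

0.581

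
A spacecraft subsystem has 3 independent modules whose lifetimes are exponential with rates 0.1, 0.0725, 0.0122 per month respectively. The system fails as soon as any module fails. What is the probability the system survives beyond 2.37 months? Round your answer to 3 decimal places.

0.645

The time to first failure is exponential with rate Σλ = 0.1 + 0.0725 + 0.0122 = 0.1847.
P(min > 2.37) = e^(−0.1847·2.37) = e^(−0.43774) ≈ 0.645.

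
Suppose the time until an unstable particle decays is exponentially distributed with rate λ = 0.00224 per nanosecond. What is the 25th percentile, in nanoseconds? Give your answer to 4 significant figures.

Set 1 − e^(−λt) = 0.25, so t = −ln(0.75)/λ = 0.28768/0.00224 ≈ 128.429 nanoseconds.

128.4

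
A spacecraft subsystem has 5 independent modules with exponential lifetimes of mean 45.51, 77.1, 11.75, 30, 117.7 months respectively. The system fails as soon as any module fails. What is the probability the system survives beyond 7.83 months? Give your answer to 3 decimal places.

0.282

The first failure time is exponential with rate Σλ_i = 1/45.51 + 1/77.1 + 1/11.75 + 1/30 + 1/117.7 = 0.161879 per month.
P(min > 7.83) = e^(−0.161879·7.83) = e^(−1.2675) ≈ 0.282.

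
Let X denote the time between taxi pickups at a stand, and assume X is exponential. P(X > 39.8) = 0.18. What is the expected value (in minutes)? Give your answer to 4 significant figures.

23.21

e^(−λ·39.8) = 0.18 ⇒ λ = −ln(0.18)/39.8 = 0.0430854.
Mean = 1/λ = 23.2097 minutes.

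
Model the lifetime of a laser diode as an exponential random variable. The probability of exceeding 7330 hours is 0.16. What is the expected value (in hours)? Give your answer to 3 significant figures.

4000

e^(−λ·7330) = 0.16 ⇒ λ = −ln(0.16)/7330 = 0.000250011.
Mean = 1/λ = 3999.82 hours.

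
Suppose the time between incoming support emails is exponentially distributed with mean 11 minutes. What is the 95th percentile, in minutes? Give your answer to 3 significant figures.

33.0

The rate is λ = 1/11 = 0.0909091 per minute.
Set 1 − e^(−λt) = 0.95, so t = −ln(0.05)/λ = 2.9957/0.0909091 ≈ 32.9531 minutes.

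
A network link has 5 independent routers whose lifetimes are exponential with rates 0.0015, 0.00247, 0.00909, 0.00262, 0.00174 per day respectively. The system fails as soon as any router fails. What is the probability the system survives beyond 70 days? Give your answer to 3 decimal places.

0.295

The time to first failure is exponential with rate Σλ = 0.0015 + 0.00247 + 0.00909 + 0.00262 + 0.00174 = 0.01742.
P(min > 70) = e^(−0.01742·70) = e^(−1.2194) ≈ 0.295.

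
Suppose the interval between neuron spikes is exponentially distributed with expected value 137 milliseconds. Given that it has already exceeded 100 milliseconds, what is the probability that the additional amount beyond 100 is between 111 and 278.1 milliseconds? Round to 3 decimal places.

0.313

The rate is λ = 1/137 = 0.00729927 per millisecond.
Memoryless: the residual past 100 is again Exp(λ).
P(111 < residual < 278.1) = e^(−λ·111) − e^(−λ·278.1) = 0.44476 − 0.13135 ≈ 0.313.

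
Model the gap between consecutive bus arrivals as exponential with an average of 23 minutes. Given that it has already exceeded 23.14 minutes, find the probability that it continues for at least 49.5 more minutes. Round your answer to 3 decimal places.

The rate is λ = 1/23 = 0.0434783 per minute.
P(X > s+t | X > s) = e^(−λ(s+t))/e^(−λs) = e^(−λt), independent of s = 23.14.
P(X > 49.5) = e^(−2.1522) ≈ 0.116.

0.116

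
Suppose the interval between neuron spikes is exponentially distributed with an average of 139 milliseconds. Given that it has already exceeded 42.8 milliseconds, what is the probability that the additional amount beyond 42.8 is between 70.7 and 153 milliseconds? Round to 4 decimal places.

0.2687

The rate is λ = 1/139 = 0.00719424 per millisecond.
Memoryless: the residual past 42.8 is again Exp(λ).
P(70.7 < residual < 153) = e^(−λ·70.7) − e^(−λ·153) = 0.60132 − 0.33263 ≈ 0.2687.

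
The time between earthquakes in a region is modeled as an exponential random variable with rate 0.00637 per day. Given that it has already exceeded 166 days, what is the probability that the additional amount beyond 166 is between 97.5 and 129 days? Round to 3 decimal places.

Memoryless: the residual past 166 is again Exp(λ).
P(97.5 < residual < 129) = e^(−λ·97.5) − e^(−λ·129) = 0.53737 − 0.43967 ≈ 0.098.

0.098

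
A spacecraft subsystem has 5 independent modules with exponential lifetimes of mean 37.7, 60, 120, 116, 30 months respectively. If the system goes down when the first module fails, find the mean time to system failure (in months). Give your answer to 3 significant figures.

10.7

The first failure time is exponential with rate Σλ_i = 1/37.7 + 1/60 + 1/120 + 1/116 + 1/30 = 0.0934792 per month.
E[min] = 1/Σλ = 1/0.0934792 = 10.6976 months.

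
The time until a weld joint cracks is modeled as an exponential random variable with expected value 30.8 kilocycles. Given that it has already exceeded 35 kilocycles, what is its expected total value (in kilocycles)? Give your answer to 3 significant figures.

The rate is λ = 1/30.8 = 0.0324675 per kilocycle.
By memorylessness, E[X | X > 35] = 35 + 1/λ = 35 + 30.8 = 65.8 kilocycles.

65.8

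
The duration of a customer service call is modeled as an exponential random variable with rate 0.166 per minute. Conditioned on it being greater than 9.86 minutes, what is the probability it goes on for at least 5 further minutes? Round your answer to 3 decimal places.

0.436

P(X > s+t | X > s) = e^(−λ(s+t))/e^(−λs) = e^(−λt), independent of s = 9.86.
P(X > 5) = e^(−0.83) ≈ 0.436.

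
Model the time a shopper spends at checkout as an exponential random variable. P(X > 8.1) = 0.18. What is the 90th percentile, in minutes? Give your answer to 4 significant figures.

e^(−λ·8.1) = 0.18 ⇒ λ = −ln(0.18)/8.1 = 0.211704.
90th percentile: 1 − e^(−λt) = 0.9, t = −ln(0.1)/λ = 10.8765 minutes.

10.88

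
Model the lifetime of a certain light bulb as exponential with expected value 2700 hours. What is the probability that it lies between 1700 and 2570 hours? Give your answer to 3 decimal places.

The rate is λ = 1/2700 = 0.00037037 per hour.
P(1700 < X < 2570) = e^(−λ·1700) − e^(−λ·2570) = 0.53279 − 0.38603 ≈ 0.147.

0.147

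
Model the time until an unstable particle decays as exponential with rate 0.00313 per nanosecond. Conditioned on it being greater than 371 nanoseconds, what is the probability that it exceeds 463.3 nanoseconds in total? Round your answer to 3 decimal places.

0.749

P(X > s+t | X > s) = e^(−λ(s+t))/e^(−λs) = e^(−λt), independent of s = 371.
P(X > 92.3) = e^(−0.2889) ≈ 0.749.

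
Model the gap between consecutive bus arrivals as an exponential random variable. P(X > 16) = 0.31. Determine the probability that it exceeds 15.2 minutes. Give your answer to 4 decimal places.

0.3287

e^(−λ·16) = 0.31 ⇒ λ = −ln(0.31)/16 = 0.0731989.
P(X > 15.2) = e^(−0.0731989·15.2) = e^(−1.1126) ≈ 0.3287.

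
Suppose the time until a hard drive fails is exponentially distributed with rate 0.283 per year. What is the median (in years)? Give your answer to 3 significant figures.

Set 1 − e^(−λt) = 0.5, so t = −ln(0.5)/λ = 0.69315/0.283 ≈ 2.44928 years.

2.45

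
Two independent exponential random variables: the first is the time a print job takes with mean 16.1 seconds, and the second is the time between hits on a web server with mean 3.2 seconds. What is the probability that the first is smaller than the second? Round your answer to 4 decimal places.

0.1658

λ_1 = 1/16.1 = 0.0621118, λ_2 = 1/3.2 = 0.3125.
For independent exponentials, P(the first < the second) = λ_1/(λ_1+λ_2) = 0.0621118/0.374612 ≈ 0.1658.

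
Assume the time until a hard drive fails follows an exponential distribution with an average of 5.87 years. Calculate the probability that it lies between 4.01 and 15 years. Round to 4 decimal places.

0.4274

The rate is λ = 1/5.87 = 0.170358 per year.
P(4.01 < X < 15) = e^(−λ·4.01) − e^(−λ·15) = 0.50503 − 0.07766 ≈ 0.4274.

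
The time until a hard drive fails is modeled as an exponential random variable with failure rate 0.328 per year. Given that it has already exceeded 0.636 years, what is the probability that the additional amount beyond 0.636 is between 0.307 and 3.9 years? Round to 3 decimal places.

0.626

Memoryless: the residual past 0.636 is again Exp(λ).
P(0.307 < residual < 3.9) = e^(−λ·0.307) − e^(−λ·3.9) = 0.90421 − 0.27826 ≈ 0.626.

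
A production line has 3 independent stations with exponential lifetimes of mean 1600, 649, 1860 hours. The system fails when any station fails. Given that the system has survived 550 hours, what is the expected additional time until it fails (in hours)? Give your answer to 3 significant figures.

370

First-failure rate Σλ = 1/1600 + 1/649 + 1/1860 = 0.00270347.
By memorylessness the expected residual is 1/Σλ = 369.895 hours, regardless of the 550 already elapsed.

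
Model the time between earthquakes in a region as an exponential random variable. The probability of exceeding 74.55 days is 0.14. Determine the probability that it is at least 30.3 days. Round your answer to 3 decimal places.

e^(−λ·74.55) = 0.14 ⇒ λ = −ln(0.14)/74.55 = 0.0263731.
P(X > 30.3) = e^(−0.0263731·30.3) = e^(−0.7991) ≈ 0.450.

0.450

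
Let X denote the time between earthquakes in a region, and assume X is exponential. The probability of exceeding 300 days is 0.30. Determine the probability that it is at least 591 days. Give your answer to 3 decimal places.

0.093

e^(−λ·300) = 0.30 ⇒ λ = −ln(0.30)/300 = 0.00401324.
P(X > 591) = e^(−0.00401324·591) = e^(−2.3718) ≈ 0.093.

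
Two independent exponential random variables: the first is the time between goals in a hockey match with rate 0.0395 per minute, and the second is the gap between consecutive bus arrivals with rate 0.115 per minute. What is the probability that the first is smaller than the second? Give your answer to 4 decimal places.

λ_1 = 0.0395, λ_2 = 0.115.
For independent exponentials, P(the first < the second) = λ_1/(λ_1+λ_2) = 0.0395/0.1545 ≈ 0.2557.

0.2557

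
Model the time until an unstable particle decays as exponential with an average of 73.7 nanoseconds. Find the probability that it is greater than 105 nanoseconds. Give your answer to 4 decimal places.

0.2406

The rate is λ = 1/73.7 = 0.0135685 per nanosecond.
P(X > 105) = e^(−λ·105) = e^(−1.4247) ≈ 0.2406.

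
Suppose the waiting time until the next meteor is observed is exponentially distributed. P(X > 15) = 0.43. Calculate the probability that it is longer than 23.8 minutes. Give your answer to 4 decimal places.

0.2621

e^(−λ·15) = 0.43 ⇒ λ = −ln(0.43)/15 = 0.0562647.
P(X > 23.8) = e^(−0.0562647·23.8) = e^(−1.3391) ≈ 0.2621.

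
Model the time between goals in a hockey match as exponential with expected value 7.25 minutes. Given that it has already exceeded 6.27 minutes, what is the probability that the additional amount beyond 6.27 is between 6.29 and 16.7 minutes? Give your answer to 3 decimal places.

0.320

The rate is λ = 1/7.25 = 0.137931 per minute.
Memoryless: the residual past 6.27 is again Exp(λ).
P(6.29 < residual < 16.7) = e^(−λ·6.29) − e^(−λ·16.7) = 0.41996 − 0.09991 ≈ 0.320.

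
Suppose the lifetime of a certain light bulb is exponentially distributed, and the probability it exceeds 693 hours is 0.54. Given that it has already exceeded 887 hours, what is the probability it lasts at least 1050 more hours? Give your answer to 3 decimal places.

From e^(−λ·693) = 0.54, λ = −ln(0.54)/693 = 0.000889157.
Memoryless: P(X > 887+1050 | X > 887) = P(X > 1050) = e^(−0.000889157·1050) ≈ 0.393.

0.393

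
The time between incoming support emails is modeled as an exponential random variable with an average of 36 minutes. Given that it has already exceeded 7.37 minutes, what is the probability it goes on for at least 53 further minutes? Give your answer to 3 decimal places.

The rate is λ = 1/36 = 0.0277778 per minute.
By the memoryless property, P(X > 7.37+53 | X > 7.37) = P(X > 53).
P(X > 53) = e^(−1.4722) ≈ 0.229.

0.229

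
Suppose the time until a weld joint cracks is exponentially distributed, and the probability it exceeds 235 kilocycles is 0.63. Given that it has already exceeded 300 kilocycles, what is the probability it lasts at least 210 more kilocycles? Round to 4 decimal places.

0.6617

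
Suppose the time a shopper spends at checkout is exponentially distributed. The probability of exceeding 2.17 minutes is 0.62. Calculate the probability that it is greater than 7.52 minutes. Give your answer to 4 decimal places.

0.1908

e^(−λ·2.17) = 0.62 ⇒ λ = −ln(0.62)/2.17 = 0.220293.
P(X > 7.52) = e^(−0.220293·7.52) = e^(−1.6566) ≈ 0.1908.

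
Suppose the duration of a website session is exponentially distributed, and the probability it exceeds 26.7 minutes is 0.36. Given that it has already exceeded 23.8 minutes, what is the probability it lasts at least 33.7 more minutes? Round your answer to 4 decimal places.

From e^(−λ·26.7) = 0.36, λ = −ln(0.36)/26.7 = 0.0382641.
Memoryless: P(X > 23.8+33.7 | X > 23.8) = P(X > 33.7) = e^(−0.0382641·33.7) ≈ 0.2754.

0.2754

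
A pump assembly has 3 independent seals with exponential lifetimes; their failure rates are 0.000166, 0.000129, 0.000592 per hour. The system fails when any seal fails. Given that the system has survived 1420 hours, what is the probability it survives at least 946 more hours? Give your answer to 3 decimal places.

0.432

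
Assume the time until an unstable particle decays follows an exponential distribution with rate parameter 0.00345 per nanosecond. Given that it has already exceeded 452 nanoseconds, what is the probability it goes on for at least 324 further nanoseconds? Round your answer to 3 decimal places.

0.327

By the memoryless property, P(X > 452+324 | X > 452) = P(X > 324).
P(X > 324) = e^(−1.1178) ≈ 0.327.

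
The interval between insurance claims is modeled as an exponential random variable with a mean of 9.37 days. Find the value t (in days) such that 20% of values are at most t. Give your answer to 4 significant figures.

The rate is λ = 1/9.37 = 0.106724 per day.
Set 1 − e^(−λt) = 0.2, so t = −ln(0.8)/λ = 0.22314/0.106724 ≈ 2.09086 days.

2.091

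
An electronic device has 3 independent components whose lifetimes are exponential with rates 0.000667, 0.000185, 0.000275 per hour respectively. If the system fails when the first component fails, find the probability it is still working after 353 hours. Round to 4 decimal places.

0.6718

The time to first failure is exponential with rate Σλ = 0.000667 + 0.000185 + 0.000275 = 0.001127.
P(min > 353) = e^(−0.001127·353) = e^(−0.39783) ≈ 0.6718.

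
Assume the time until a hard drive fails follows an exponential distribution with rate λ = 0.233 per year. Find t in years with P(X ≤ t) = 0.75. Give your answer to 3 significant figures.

Set 1 − e^(−λt) = 0.75, so t = −ln(0.25)/λ = 1.3863/0.233 ≈ 5.94976 years.

5.95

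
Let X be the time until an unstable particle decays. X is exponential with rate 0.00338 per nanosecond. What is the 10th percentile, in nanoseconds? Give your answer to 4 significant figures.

Set 1 − e^(−λt) = 0.1, so t = −ln(0.9)/λ = 0.10536/0.00338 ≈ 31.1718 nanoseconds.

31.17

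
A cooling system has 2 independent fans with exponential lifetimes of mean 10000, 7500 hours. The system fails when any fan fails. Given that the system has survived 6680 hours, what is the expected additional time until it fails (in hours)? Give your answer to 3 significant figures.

4290

First-failure rate Σλ = 1/10000 + 1/7500 = 0.000233333.
By memorylessness the expected residual is 1/Σλ = 4285.71 hours, regardless of the 6680 already elapsed.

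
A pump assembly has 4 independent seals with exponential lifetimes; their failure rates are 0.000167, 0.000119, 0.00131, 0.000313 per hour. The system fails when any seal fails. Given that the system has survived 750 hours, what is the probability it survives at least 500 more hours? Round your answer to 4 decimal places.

Time to first failure ~ Exp(Σλ) with Σλ = 0.001909.
By memorylessness, P(T > 750+500 | T > 750) = P(T > 500) = e^(−0.001909·500) ≈ 0.3850.

0.3850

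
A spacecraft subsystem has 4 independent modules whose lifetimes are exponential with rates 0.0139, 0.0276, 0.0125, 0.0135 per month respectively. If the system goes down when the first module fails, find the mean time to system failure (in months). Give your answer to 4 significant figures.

14.81

The time to first failure is exponential with rate Σλ = 0.0139 + 0.0276 + 0.0125 + 0.0135 = 0.0675.
E[min] = 1/Σλ = 1/0.0675 = 14.8148 months.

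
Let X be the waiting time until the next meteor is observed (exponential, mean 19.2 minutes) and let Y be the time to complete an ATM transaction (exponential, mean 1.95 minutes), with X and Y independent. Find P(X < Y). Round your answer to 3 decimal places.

λ_1 = 1/19.2 = 0.0520833, λ_2 = 1/1.95 = 0.512821.
For independent exponentials, P(X < Y) = λ_1/(λ_1+λ_2) = 0.0520833/0.564904 ≈ 0.092.

0.092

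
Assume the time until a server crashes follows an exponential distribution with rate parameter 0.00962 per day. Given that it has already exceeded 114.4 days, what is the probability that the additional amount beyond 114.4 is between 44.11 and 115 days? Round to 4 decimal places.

0.3234

Memoryless: the residual past 114.4 is again Exp(λ).
P(44.11 < residual < 115) = e^(−λ·44.11) − e^(−λ·115) = 0.65420 − 0.33078 ≈ 0.3234.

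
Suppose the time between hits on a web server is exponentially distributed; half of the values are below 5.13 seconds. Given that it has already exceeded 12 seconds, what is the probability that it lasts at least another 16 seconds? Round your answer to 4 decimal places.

For an exponential, median = ln(2)/λ, so λ = ln 2 / 5.13 = 0.135116 per second.
By the memoryless property, P(X > 12+16 | X > 12) = P(X > 16).
P(X > 16) = e^(−2.1619) ≈ 0.1151.

0.1151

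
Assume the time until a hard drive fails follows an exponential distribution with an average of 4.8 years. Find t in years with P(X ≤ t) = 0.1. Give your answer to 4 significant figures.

The rate is λ = 1/4.8 = 0.208333 per year.
Set 1 − e^(−λt) = 0.1, so t = −ln(0.9)/λ = 0.10536/0.208333 ≈ 0.50573 years.

0.5057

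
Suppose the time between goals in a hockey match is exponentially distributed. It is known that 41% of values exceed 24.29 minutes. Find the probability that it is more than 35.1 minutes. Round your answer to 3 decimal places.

e^(−λ·24.29) = 0.41 ⇒ λ = −ln(0.41)/24.29 = 0.0367064.
P(X > 35.1) = e^(−0.0367064·35.1) = e^(−1.2884) ≈ 0.276.

0.276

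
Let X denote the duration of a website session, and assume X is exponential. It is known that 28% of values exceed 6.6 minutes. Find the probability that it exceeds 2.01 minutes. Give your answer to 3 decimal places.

e^(−λ·6.6) = 0.28 ⇒ λ = −ln(0.28)/6.6 = 0.192874.
P(X > 2.01) = e^(−0.192874·2.01) = e^(−0.38768) ≈ 0.679.

0.679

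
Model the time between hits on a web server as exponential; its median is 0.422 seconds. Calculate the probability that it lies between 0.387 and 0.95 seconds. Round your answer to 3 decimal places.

0.320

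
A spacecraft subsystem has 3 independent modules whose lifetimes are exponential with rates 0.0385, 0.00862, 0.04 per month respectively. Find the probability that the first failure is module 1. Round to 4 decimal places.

The time to first failure is exponential with rate Σλ = 0.0385 + 0.00862 + 0.04 = 0.08712.
P(module 1 first) = λ_1/Σλ = 0.0385/0.08712 ≈ 0.4419.

0.4419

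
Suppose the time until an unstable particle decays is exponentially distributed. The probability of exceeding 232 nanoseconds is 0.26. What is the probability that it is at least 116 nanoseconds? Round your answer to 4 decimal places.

e^(−λ·232) = 0.26 ⇒ λ = −ln(0.26)/232 = 0.00580635.
P(X > 116) = e^(−0.00580635·116) = e^(−0.67354) ≈ 0.5099.

0.5099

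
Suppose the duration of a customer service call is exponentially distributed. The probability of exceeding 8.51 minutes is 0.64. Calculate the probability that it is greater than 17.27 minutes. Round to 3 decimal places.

e^(−λ·8.51) = 0.64 ⇒ λ = −ln(0.64)/8.51 = 0.0524427.
P(X > 17.27) = e^(−0.0524427·17.27) = e^(−0.90568) ≈ 0.404.

0.404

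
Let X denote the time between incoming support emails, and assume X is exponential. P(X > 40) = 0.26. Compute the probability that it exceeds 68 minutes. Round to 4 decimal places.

e^(−λ·40) = 0.26 ⇒ λ = −ln(0.26)/40 = 0.0336768.
P(X > 68) = e^(−0.0336768·68) = e^(−2.29) ≈ 0.1013.

0.1013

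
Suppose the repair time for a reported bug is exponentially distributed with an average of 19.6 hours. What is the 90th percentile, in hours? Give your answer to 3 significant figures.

45.1

The rate is λ = 1/19.6 = 0.0510204 per hour.
Set 1 − e^(−λt) = 0.9, so t = −ln(0.1)/λ = 2.3026/0.0510204 ≈ 45.1307 hours.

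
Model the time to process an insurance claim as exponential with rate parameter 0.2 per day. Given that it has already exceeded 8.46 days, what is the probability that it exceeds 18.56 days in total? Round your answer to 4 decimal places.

0.1327

By the memoryless property, P(X > 8.46+10.1 | X > 8.46) = P(X > 10.1).
P(X > 10.1) = e^(−2.02) ≈ 0.1327.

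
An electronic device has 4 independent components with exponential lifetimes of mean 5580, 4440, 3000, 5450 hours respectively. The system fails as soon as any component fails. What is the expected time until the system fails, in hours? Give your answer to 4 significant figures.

1085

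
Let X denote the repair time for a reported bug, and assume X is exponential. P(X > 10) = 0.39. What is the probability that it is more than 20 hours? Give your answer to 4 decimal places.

e^(−λ·10) = 0.39 ⇒ λ = −ln(0.39)/10 = 0.0941609.
P(X > 20) = e^(−0.0941609·20) = e^(−1.8832) ≈ 0.1521.

0.1521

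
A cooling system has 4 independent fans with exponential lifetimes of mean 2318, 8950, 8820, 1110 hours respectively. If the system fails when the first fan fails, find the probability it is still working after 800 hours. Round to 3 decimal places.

0.288

The first failure time is exponential with rate Σλ_i = 1/2318 + 1/8950 + 1/8820 + 1/1110 = 0.00155742 per hour.
P(min > 800) = e^(−0.00155742·800) = e^(−1.2459) ≈ 0.288.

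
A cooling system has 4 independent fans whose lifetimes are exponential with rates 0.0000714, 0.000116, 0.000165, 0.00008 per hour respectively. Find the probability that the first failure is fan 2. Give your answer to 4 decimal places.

The time to first failure is exponential with rate Σλ = 0.0000714 + 0.000116 + 0.000165 + 0.00008 = 0.0004324.
P(fan 2 first) = λ_2/Σλ = 0.000116/0.0004324 ≈ 0.2683.

0.2683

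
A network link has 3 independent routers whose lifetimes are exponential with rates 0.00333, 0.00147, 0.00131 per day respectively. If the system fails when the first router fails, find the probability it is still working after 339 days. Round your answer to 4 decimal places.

0.1260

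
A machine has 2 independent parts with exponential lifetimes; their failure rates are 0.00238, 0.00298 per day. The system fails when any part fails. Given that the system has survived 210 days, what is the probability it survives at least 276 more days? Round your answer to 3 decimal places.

Time to first failure ~ Exp(Σλ) with Σλ = 0.00536.
By memorylessness, P(T > 210+276 | T > 210) = P(T > 276) = e^(−0.00536·276) ≈ 0.228.

0.228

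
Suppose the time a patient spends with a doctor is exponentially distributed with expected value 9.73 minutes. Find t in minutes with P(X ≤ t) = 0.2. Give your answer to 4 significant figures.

2.171

The rate is λ = 1/9.73 = 0.102775 per minute.
Set 1 − e^(−λt) = 0.2, so t = −ln(0.8)/λ = 0.22314/0.102775 ≈ 2.17119 minutes.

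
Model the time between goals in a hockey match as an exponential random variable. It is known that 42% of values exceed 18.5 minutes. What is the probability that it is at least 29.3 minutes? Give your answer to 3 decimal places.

e^(−λ·18.5) = 0.42 ⇒ λ = −ln(0.42)/18.5 = 0.0468919.
P(X > 29.3) = e^(−0.0468919·29.3) = e^(−1.3739) ≈ 0.253.

0.253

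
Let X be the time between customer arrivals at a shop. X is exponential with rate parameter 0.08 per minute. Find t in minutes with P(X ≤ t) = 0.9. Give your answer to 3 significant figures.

28.8

Set 1 − e^(−λt) = 0.9, so t = −ln(0.1)/λ = 2.3026/0.08 ≈ 28.7823 minutes.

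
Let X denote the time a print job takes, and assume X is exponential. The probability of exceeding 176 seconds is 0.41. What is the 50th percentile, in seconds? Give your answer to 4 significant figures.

136.8

e^(−λ·176) = 0.41 ⇒ λ = −ln(0.41)/176 = 0.0050659.
50th percentile: 1 − e^(−λt) = 0.5, t = −ln(0.5)/λ = 136.826 seconds.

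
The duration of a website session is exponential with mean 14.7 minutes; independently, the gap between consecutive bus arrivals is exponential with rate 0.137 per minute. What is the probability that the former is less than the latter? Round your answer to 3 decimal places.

0.332

λ_1 = 1/14.7 = 0.0680272, λ_2 = 0.137.
For independent exponentials, P(the former < the latter) = λ_1/(λ_1+λ_2) = 0.0680272/0.205027 ≈ 0.332.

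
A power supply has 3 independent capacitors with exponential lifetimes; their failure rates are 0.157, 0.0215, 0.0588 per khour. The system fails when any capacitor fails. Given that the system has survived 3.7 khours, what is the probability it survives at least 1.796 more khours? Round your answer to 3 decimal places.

0.653

Time to first failure ~ Exp(Σλ) with Σλ = 0.2373.
By memorylessness, P(T > 3.7+1.796 | T > 3.7) = P(T > 1.796) = e^(−0.2373·1.796) ≈ 0.653.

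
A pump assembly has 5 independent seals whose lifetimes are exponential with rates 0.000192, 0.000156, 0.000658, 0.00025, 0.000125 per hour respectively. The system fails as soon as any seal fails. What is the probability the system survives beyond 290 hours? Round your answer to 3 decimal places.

0.670

The time to first failure is exponential with rate Σλ = 0.000192 + 0.000156 + 0.000658 + 0.00025 + 0.000125 = 0.001381.
P(min > 290) = e^(−0.001381·290) = e^(−0.40049) ≈ 0.670.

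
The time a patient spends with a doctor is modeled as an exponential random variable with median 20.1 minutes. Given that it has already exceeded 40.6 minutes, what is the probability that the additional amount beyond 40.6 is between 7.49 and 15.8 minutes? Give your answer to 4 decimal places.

0.1924

For an exponential, median = ln(2)/λ, so λ = ln 2 / 20.1 = 0.0344849 per minute.
Memoryless: the residual past 40.6 is again Exp(λ).
P(7.49 < residual < 15.8) = e^(−λ·7.49) − e^(−λ·15.8) = 0.77237 − 0.57992 ≈ 0.1924.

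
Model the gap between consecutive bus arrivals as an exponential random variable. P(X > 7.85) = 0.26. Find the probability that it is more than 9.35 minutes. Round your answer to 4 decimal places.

0.2010

e^(−λ·7.85) = 0.26 ⇒ λ = −ln(0.26)/7.85 = 0.171602.
P(X > 9.35) = e^(−0.171602·9.35) = e^(−1.6045) ≈ 0.2010.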